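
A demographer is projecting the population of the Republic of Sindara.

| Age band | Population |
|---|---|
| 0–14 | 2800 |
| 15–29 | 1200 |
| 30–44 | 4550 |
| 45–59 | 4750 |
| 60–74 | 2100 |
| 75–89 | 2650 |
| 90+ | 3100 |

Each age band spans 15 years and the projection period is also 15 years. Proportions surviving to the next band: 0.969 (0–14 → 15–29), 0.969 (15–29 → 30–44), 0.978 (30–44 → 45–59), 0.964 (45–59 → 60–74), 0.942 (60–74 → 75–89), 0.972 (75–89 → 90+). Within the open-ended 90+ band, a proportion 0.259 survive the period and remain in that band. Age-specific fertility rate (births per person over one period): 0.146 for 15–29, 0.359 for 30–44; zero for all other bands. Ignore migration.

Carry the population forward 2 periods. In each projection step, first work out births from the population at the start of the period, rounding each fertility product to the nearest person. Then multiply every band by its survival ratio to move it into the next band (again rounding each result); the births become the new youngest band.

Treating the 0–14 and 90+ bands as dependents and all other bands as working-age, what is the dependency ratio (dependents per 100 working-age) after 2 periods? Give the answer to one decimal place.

25.6

— Period 1 —
Births: 1200 × 0.146 = 175  |  4550 × 0.359 = 1633 → 1808
15–29: 2800 × 0.969 = 2713
30–44: 1200 × 0.969 = 1163
45–59: 4550 × 0.978 = 4450
60–74: 4750 × 0.964 = 4579
75–89: 2100 × 0.942 = 1978
90+: 2650 × 0.972 + 3100 × 0.259 = 2576 + 803 = 3379
End of period: [1808, 2713, 1163, 4450, 4579, 1978, 3379]
— Period 2 —
Births: 2713 × 0.146 = 396  |  1163 × 0.359 = 418 → 814
15–29: 1808 × 0.969 = 1752
30–44: 2713 × 0.969 = 2629
45–59: 1163 × 0.978 = 1137
60–74: 4450 × 0.964 = 4290
75–89: 4579 × 0.942 = 4313
90+: 1978 × 0.972 + 3379 × 0.259 = 1923 + 875 = 2798
End of period: [814, 1752, 2629, 1137, 4290, 4313, 2798]
Dependents (band 0–14 + band 90+) = 814 + 2798 = 3612; working-age = 14121; ratio = 3612/14121 × 100 = 25.6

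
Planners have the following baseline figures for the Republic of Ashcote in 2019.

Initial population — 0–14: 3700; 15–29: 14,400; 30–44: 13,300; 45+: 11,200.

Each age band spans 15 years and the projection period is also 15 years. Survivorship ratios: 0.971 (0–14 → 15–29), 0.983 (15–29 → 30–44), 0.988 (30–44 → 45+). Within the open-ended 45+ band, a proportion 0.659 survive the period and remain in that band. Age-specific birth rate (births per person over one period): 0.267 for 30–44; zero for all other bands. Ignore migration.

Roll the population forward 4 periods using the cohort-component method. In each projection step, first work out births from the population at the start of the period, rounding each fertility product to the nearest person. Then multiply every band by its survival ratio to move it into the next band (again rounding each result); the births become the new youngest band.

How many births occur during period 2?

— Period 1 —
Births: 13300 * 0.267 = 3551
15–29: 3700 * 0.971 = 3593
30–44: 14400 * 0.983 = 14155
45+: 13300 * 0.988 + 11200 * 0.659 = 13140 + 7381 = 20521
Giving 3551 / 3593 / 14155 / 20521.
— Period 2 —
Births: 14155 * 0.267 = 3779
15–29: 3551 * 0.971 = 3448
30–44: 3593 * 0.983 = 3532
45+: 14155 * 0.988 + 20521 * 0.659 = 13985 + 13523 = 27508
Giving 3779 / 3448 / 3532 / 27508.

3779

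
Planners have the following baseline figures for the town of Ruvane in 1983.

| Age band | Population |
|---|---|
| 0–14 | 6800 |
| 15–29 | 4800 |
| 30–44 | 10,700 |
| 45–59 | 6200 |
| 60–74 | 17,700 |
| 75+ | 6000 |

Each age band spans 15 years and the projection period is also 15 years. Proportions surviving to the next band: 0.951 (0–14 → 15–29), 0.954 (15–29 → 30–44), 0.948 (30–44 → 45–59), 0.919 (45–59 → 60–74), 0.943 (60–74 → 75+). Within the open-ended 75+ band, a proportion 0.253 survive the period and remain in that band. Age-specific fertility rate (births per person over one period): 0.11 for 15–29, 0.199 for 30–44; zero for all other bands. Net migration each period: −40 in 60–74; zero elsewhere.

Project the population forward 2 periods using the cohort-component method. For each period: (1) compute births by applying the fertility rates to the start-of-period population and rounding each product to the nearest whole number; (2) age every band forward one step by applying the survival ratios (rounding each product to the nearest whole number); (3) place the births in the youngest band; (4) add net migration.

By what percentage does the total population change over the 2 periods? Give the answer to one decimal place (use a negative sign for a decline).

After projecting period 1:
Births: 4800 × 0.11 = 528 ; 10700 × 0.199 = 2129 — total 2657
15–29: 6800 × 0.951 = 6467
30–44: 4800 × 0.954 = 4579
45–59: 10700 × 0.948 = 10144
60–74: 6200 × 0.919 = 5698
75+: 17700 × 0.943 + 6000 × 0.253 = 16691 + 1518 = 18209
Net migration: 60–74 − 40 → 5658
End of period: [2657, 6467, 4579, 10144, 5658, 18209]
After projecting period 2:
Births: 6467 × 0.11 = 711 ; 4579 × 0.199 = 911 — total 1622
15–29: 2657 × 0.951 = 2527
30–44: 6467 × 0.954 = 6170
45–59: 4579 × 0.948 = 4341
60–74: 10144 × 0.919 = 9322
75+: 5658 × 0.943 + 18209 × 0.253 = 5335 + 4607 = 9942
Net migration: 60–74 − 40 → 9282
End of period: [1622, 2527, 6170, 4341, 9282, 9942]
Total: 52200 → 33884; change = -18316; percentage change = -35.1%

-35.1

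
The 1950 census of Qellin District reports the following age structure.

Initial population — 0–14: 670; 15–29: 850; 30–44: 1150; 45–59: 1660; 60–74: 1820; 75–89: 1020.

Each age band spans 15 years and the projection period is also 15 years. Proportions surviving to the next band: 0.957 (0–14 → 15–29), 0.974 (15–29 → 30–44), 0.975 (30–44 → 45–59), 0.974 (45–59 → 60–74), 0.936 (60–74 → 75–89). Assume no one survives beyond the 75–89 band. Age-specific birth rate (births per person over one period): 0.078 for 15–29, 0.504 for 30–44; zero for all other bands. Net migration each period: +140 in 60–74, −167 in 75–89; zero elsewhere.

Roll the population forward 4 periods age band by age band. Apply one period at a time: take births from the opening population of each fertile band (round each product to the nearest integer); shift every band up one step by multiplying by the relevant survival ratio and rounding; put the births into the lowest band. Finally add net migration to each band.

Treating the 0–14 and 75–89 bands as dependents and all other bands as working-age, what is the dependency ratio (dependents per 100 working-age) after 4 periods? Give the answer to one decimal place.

Period 1.
Births: 850 × 0.078 = 66, 1150 × 0.504 = 580 ⇒ total 646
15–29: 670 × 0.957 = 641
30–44: 850 × 0.974 = 828
45–59: 1150 × 0.975 = 1121
60–74: 1660 × 0.974 = 1617
75–89: 1820 × 0.936 = 1704
Net migration: 60–74 + 140 → 1757; 75–89 − 167 → 1537
End of period: [646, 641, 828, 1121, 1757, 1537]
Period 2.
Births: 641 × 0.078 = 50, 828 × 0.504 = 417 ⇒ total 467
15–29: 646 × 0.957 = 618
30–44: 641 × 0.974 = 624
45–59: 828 × 0.975 = 807
60–74: 1121 × 0.974 = 1092
75–89: 1757 × 0.936 = 1645
Net migration: 60–74 + 140 → 1232; 75–89 − 167 → 1478
End of period: [467, 618, 624, 807, 1232, 1478]
Period 3.
Births: 618 × 0.078 = 48, 624 × 0.504 = 314 ⇒ total 362
15–29: 467 × 0.957 = 447
30–44: 618 × 0.974 = 602
45–59: 624 × 0.975 = 608
60–74: 807 × 0.974 = 786
75–89: 1232 × 0.936 = 1153
Net migration: 60–74 + 140 → 926; 75–89 − 167 → 986
End of period: [362, 447, 602, 608, 926, 986]
Period 4.
Births: 447 × 0.078 = 35, 602 × 0.504 = 303 ⇒ total 338
15–29: 362 × 0.957 = 346
30–44: 447 × 0.974 = 435
45–59: 602 × 0.975 = 587
60–74: 608 × 0.974 = 592
75–89: 926 × 0.936 = 867
Net migration: 60–74 + 140 → 732; 75–89 − 167 → 700
End of period: [338, 346, 435, 587, 732, 700]
Dependents (band 0–14 + band 75–89) = 338 + 700 = 1038; working-age = 2100; ratio = 1038/2100 × 100 = 49.4

49.4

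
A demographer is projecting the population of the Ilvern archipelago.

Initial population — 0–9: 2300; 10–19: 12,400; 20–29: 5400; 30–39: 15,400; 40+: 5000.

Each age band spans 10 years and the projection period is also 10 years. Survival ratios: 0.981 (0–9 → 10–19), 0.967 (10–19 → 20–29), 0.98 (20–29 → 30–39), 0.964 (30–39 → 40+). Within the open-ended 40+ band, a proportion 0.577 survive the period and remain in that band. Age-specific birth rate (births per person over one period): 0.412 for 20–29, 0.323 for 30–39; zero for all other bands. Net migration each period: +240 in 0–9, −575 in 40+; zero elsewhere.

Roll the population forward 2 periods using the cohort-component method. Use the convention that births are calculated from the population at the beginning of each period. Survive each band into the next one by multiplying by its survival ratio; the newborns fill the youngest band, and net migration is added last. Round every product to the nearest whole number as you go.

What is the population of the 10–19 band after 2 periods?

7298

Period 1.
Births: 5400 * 0.412 = 2225 ; 15400 * 0.323 = 4974 ⇒ total 7199
10–19: 2300 * 0.981 = 2256
20–29: 12400 * 0.967 = 11991
30–39: 5400 * 0.98 = 5292
40+: 15400 * 0.964 + 5000 * 0.577 = 14846 + 2885 = 17731
Net migration: 0–9 + 240 → 7439; 40+ − 575 → 17156
End of period: [7439, 2256, 11991, 5292, 17156]
Period 2.
Births: 11991 * 0.412 = 4940 ; 5292 * 0.323 = 1709 ⇒ total 6649
10–19: 7439 * 0.981 = 7298
20–29: 2256 * 0.967 = 2182
30–39: 11991 * 0.98 = 11751
40+: 5292 * 0.964 + 17156 * 0.577 = 5101 + 9899 = 15000
Net migration: 0–9 + 240 → 6889; 40+ − 575 → 14425
End of period: [6889, 7298, 2182, 11751, 14425]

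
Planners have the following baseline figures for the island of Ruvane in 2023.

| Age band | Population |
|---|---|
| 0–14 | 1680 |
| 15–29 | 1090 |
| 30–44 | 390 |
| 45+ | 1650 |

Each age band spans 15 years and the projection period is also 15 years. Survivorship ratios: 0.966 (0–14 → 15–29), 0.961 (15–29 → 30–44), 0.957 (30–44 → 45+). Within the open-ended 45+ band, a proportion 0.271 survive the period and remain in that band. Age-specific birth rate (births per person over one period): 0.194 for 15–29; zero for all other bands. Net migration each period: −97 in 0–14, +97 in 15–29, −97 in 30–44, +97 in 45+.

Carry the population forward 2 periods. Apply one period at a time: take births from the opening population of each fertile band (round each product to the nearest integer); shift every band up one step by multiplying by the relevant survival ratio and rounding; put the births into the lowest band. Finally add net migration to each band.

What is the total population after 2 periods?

After projecting period 1:
Births: 1090 * 0.194 = 211
15–29: 1680 * 0.966 = 1623
30–44: 1090 * 0.961 = 1047
45+: 390 * 0.957 + 1650 * 0.271 = 373 + 447 = 820
Net migration: 0–14 − 97 → 114; 15–29 + 97 → 1720; 30–44 − 97 → 950; 45+ + 97 → 917
Population now: 0–14=114, 15–29=1720, 30–44=950, 45+=917
After projecting period 2:
Births: 1720 * 0.194 = 334
15–29: 114 * 0.966 = 110
30–44: 1720 * 0.961 = 1653
45+: 950 * 0.957 + 917 * 0.271 = 909 + 249 = 1158
Net migration: 0–14 − 97 → 237; 15–29 + 97 → 207; 30–44 − 97 → 1556; 45+ + 97 → 1255
Population now: 0–14=237, 15–29=207, 30–44=1556, 45+=1255
Total after period 2: 237 + 207 + 1556 + 1255 = 3255

3255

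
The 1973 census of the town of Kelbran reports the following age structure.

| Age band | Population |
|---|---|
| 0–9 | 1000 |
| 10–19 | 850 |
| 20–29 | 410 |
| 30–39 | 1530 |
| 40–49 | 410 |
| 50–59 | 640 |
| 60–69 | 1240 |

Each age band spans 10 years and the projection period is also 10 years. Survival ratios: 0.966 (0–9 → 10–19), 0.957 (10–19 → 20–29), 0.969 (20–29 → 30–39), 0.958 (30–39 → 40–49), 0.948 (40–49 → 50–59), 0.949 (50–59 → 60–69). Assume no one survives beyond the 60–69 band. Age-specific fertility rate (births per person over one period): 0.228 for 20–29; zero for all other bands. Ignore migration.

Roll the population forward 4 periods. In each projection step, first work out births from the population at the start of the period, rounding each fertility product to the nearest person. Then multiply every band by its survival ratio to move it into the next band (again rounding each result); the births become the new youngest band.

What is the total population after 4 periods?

2393

— Period 1 —
Births: 410 * 0.228 = 93
10–19: 1000 * 0.966 = 966
20–29: 850 * 0.957 = 813
30–39: 410 * 0.969 = 397
40–49: 1530 * 0.958 = 1466
50–59: 410 * 0.948 = 389
60–69: 640 * 0.949 = 607
Giving 93 / 966 / 813 / 397 / 1466 / 389 / 607.
— Period 2 —
Births: 813 * 0.228 = 185
10–19: 93 * 0.966 = 90
20–29: 966 * 0.957 = 924
30–39: 813 * 0.969 = 788
40–49: 397 * 0.958 = 380
50–59: 1466 * 0.948 = 1390
60–69: 389 * 0.949 = 369
Giving 185 / 90 / 924 / 788 / 380 / 1390 / 369.
— Period 3 —
Births: 924 * 0.228 = 211
10–19: 185 * 0.966 = 179
20–29: 90 * 0.957 = 86
30–39: 924 * 0.969 = 895
40–49: 788 * 0.958 = 755
50–59: 380 * 0.948 = 360
60–69: 1390 * 0.949 = 1319
Giving 211 / 179 / 86 / 895 / 755 / 360 / 1319.
— Period 4 —
Births: 86 * 0.228 = 20
10–19: 211 * 0.966 = 204
20–29: 179 * 0.957 = 171
30–39: 86 * 0.969 = 83
40–49: 895 * 0.958 = 857
50–59: 755 * 0.948 = 716
60–69: 360 * 0.949 = 342
Giving 20 / 204 / 171 / 83 / 857 / 716 / 342.
Total after period 4: 20 + 204 + 171 + 83 + 857 + 716 + 342 = 2393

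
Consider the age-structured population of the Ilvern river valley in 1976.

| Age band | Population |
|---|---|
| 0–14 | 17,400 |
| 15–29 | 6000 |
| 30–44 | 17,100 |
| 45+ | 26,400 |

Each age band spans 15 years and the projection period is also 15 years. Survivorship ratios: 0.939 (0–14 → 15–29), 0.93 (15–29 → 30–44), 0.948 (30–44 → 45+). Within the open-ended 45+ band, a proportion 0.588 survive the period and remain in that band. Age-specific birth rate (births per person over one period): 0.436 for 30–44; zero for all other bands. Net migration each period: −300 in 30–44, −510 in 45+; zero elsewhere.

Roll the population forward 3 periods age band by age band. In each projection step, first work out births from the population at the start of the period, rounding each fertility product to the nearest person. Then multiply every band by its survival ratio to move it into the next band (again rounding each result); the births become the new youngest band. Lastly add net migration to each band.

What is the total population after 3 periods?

41916

Call the groups 1 to 4, youngest first.
Period 1:
Births: 17100 * 0.436 = 7456
Group 2: 17400 * 0.939 = 16339
Group 3: 6000 * 0.93 = 5580
Group 4: 17100 * 0.948 + 26400 * 0.588 = 16211 + 15523 = 31734
Net migration: Group 3 − 300 → 5280; Group 4 − 510 → 31224
Population now: 0–14=7456, 15–29=16339, 30–44=5280, 45+=31224
Period 2:
Births: 5280 * 0.436 = 2302
Group 2: 7456 * 0.939 = 7001
Group 3: 16339 * 0.93 = 15195
Group 4: 5280 * 0.948 + 31224 * 0.588 = 5005 + 18360 = 23365
Net migration: Group 3 − 300 → 14895; Group 4 − 510 → 22855
Population now: 0–14=2302, 15–29=7001, 30–44=14895, 45+=22855
Period 3:
Births: 14895 * 0.436 = 6494
Group 2: 2302 * 0.939 = 2162
Group 3: 7001 * 0.93 = 6511
Group 4: 14895 * 0.948 + 22855 * 0.588 = 14120 + 13439 = 27559
Net migration: Group 3 − 300 → 6211; Group 4 − 510 → 27049
Population now: 0–14=6494, 15–29=2162, 30–44=6211, 45+=27049
Total after period 3: 6494 + 2162 + 6211 + 27049 = 41916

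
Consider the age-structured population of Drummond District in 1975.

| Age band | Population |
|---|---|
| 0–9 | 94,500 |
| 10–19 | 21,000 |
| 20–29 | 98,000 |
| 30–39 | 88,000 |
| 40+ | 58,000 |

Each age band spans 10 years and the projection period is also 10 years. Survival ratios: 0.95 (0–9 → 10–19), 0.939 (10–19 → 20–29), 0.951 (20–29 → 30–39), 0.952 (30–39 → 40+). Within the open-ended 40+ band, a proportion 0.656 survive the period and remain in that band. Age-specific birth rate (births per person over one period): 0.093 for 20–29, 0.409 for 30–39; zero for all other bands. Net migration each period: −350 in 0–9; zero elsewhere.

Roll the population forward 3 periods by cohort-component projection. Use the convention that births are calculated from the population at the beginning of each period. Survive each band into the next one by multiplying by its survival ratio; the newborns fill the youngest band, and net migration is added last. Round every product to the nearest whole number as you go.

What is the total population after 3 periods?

Numbering the bands 1..5 from youngest to oldest:
[period 1]
Births: 98000 × 0.093 = 9114  |  88000 × 0.409 = 35992 ⇒ total 45106
Band 2: 94500 × 0.95 = 89775
Band 3: 21000 × 0.939 = 19719
Band 4: 98000 × 0.951 = 93198
Band 5: 88000 × 0.952 + 58000 × 0.656 = 83776 + 38048 = 121824
Net migration: Band 1 − 350 → 44756
Giving 44756 / 89775 / 19719 / 93198 / 121824.
[period 2]
Births: 19719 × 0.093 = 1834  |  93198 × 0.409 = 38118 ⇒ total 39952
Band 2: 44756 × 0.95 = 42518
Band 3: 89775 × 0.939 = 84299
Band 4: 19719 × 0.951 = 18753
Band 5: 93198 × 0.952 + 121824 × 0.656 = 88724 + 79917 = 168641
Net migration: Band 1 − 350 → 39602
Giving 39602 / 42518 / 84299 / 18753 / 168641.
[period 3]
Births: 84299 × 0.093 = 7840  |  18753 × 0.409 = 7670 ⇒ total 15510
Band 2: 39602 × 0.95 = 37622
Band 3: 42518 × 0.939 = 39924
Band 4: 84299 × 0.951 = 80168
Band 5: 18753 × 0.952 + 168641 × 0.656 = 17853 + 110628 = 128481
Net migration: Band 1 − 350 → 15160
Giving 15160 / 37622 / 39924 / 80168 / 128481.
Total after period 3: 15160 + 37622 + 39924 + 80168 + 128481 = 301355

301355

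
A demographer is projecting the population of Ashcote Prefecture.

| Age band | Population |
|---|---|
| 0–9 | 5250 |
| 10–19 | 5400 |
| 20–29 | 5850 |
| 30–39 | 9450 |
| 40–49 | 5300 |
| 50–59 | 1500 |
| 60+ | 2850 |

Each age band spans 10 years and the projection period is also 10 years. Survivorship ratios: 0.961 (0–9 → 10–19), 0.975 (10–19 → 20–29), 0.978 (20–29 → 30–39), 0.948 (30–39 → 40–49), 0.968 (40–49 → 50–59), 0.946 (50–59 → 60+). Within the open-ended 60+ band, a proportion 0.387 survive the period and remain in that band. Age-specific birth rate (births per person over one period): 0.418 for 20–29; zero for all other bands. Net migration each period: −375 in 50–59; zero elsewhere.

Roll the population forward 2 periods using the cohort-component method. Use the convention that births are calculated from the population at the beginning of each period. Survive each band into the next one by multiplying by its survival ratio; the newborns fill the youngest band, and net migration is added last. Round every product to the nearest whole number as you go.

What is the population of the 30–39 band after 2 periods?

5149

— Period 1 —
Births: 5850 × 0.418 = 2445
10–19: 5250 × 0.961 = 5045
20–29: 5400 × 0.975 = 5265
30–39: 5850 × 0.978 = 5721
40–49: 9450 × 0.948 = 8959
50–59: 5300 × 0.968 = 5130
60+: 1500 × 0.946 + 2850 × 0.387 = 1419 + 1103 = 2522
Net migration: 50–59 − 375 → 4755
→ [2445, 5045, 5265, 5721, 8959, 4755, 2522]
— Period 2 —
Births: 5265 × 0.418 = 2201
10–19: 2445 × 0.961 = 2350
20–29: 5045 × 0.975 = 4919
30–39: 5265 × 0.978 = 5149
40–49: 5721 × 0.948 = 5424
50–59: 8959 × 0.968 = 8672
60+: 4755 × 0.946 + 2522 × 0.387 = 4498 + 976 = 5474
Net migration: 50–59 − 375 → 8297
→ [2201, 2350, 4919, 5149, 5424, 8297, 5474]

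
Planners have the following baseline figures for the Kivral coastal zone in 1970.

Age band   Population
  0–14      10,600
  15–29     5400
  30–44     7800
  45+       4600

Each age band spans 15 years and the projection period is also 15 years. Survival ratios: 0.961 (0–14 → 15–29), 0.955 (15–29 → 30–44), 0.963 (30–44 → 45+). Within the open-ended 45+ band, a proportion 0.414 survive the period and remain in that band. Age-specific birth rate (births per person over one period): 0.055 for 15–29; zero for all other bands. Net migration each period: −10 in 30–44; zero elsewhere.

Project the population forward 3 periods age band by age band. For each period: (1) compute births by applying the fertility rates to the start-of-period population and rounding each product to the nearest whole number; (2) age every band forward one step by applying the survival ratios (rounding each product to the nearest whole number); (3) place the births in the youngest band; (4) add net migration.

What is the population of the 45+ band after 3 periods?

Period 1.
Births: 5400 × 0.055 = 297
15–29: 10600 × 0.961 = 10187
30–44: 5400 × 0.955 = 5157
45+: 7800 × 0.963 + 4600 × 0.414 = 7511 + 1904 = 9415
Net migration: 30–44 − 10 → 5147
End of period: [297, 10187, 5147, 9415]
Period 2.
Births: 10187 × 0.055 = 560
15–29: 297 × 0.961 = 285
30–44: 10187 × 0.955 = 9729
45+: 5147 × 0.963 + 9415 × 0.414 = 4957 + 3898 = 8855
Net migration: 30–44 − 10 → 9719
End of period: [560, 285, 9719, 8855]
Period 3.
Births: 285 × 0.055 = 16
15–29: 560 × 0.961 = 538
30–44: 285 × 0.955 = 272
45+: 9719 × 0.963 + 8855 × 0.414 = 9359 + 3666 = 13025
Net migration: 30–44 − 10 → 262
End of period: [16, 538, 262, 13025]

13025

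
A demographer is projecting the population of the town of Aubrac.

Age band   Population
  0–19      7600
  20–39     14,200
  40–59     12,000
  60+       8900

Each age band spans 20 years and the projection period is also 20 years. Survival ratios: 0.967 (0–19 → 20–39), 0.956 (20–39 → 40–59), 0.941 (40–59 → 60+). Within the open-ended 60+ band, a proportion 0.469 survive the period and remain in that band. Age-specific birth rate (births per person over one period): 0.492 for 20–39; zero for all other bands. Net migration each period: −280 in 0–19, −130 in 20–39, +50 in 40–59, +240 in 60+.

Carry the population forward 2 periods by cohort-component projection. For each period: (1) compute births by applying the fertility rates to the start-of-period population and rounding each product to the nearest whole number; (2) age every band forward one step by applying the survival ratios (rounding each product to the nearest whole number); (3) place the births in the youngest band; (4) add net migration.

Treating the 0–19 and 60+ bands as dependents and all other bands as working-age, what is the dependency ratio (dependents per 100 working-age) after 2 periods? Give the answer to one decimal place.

Period 1.
Births: 14200 * 0.492 = 6986
20–39: 7600 * 0.967 = 7349
40–59: 14200 * 0.956 = 13575
60+: 12000 * 0.941 + 8900 * 0.469 = 11292 + 4174 = 15466
Net migration: 0–19 − 280 → 6706; 20–39 − 130 → 7219; 40–59 + 50 → 13625; 60+ + 240 → 15706
End of period: [6706, 7219, 13625, 15706]
Period 2.
Births: 7219 * 0.492 = 3552
20–39: 6706 * 0.967 = 6485
40–59: 7219 * 0.956 = 6901
60+: 13625 * 0.941 + 15706 * 0.469 = 12821 + 7366 = 20187
Net migration: 0–19 − 280 → 3272; 20–39 − 130 → 6355; 40–59 + 50 → 6951; 60+ + 240 → 20427
End of period: [3272, 6355, 6951, 20427]
Dependents (band 0–19 + band 60+) = 3272 + 20427 = 23699; working-age = 13306; ratio = 23699/13306 × 100 = 178.1

178.1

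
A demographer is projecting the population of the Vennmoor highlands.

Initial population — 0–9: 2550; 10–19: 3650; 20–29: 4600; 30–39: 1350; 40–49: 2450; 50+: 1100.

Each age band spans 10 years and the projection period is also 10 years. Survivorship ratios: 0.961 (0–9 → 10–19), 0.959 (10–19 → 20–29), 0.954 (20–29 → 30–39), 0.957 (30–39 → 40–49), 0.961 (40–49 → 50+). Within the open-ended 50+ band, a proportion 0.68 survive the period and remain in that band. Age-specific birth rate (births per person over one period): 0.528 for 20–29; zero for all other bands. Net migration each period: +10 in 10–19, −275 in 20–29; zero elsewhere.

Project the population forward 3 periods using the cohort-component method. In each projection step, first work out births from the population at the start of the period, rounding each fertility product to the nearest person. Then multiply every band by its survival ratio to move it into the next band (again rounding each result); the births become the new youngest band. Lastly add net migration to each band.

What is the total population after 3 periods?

Let group 1 be 0–9 through group 6 = 50+.
Period 1:
Births: 4600 × 0.528 = 2429
Group 2: 2550 × 0.961 = 2451
Group 3: 3650 × 0.959 = 3500
Group 4: 4600 × 0.954 = 4388
Group 5: 1350 × 0.957 = 1292
Group 6: 2450 × 0.961 + 1100 × 0.68 = 2354 + 748 = 3102
Net migration: Group 2 + 10 → 2461; Group 3 − 275 → 3225
Giving 2429 / 2461 / 3225 / 4388 / 1292 / 3102.
Period 2:
Births: 3225 × 0.528 = 1703
Group 2: 2429 × 0.961 = 2334
Group 3: 2461 × 0.959 = 2360
Group 4: 3225 × 0.954 = 3077
Group 5: 4388 × 0.957 = 4199
Group 6: 1292 × 0.961 + 3102 × 0.68 = 1242 + 2109 = 3351
Net migration: Group 2 + 10 → 2344; Group 3 − 275 → 2085
Giving 1703 / 2344 / 2085 / 3077 / 4199 / 3351.
Period 3:
Births: 2085 × 0.528 = 1101
Group 2: 1703 × 0.961 = 1637
Group 3: 2344 × 0.959 = 2248
Group 4: 2085 × 0.954 = 1989
Group 5: 3077 × 0.957 = 2945
Group 6: 4199 × 0.961 + 3351 × 0.68 = 4035 + 2279 = 6314
Net migration: Group 2 + 10 → 1647; Group 3 − 275 → 1973
Giving 1101 / 1647 / 1973 / 1989 / 2945 / 6314.
Total after period 3: 1101 + 1647 + 1973 + 1989 + 2945 + 6314 = 15969

15969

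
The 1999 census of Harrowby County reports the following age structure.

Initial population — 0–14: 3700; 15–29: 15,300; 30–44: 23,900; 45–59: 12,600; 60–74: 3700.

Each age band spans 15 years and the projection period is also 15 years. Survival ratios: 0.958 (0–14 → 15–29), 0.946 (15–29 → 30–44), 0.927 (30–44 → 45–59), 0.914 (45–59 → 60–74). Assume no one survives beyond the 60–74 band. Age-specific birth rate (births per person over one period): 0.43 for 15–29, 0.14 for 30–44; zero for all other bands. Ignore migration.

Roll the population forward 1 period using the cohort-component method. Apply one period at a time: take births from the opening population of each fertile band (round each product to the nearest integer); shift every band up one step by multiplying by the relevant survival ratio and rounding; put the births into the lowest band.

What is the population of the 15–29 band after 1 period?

3545

Period 1.
Births: 15300 * 0.43 = 6579, 23900 * 0.14 = 3346 → 9925
15–29: 3700 * 0.958 = 3545
30–44: 15300 * 0.946 = 14474
45–59: 23900 * 0.927 = 22155
60–74: 12600 * 0.914 = 11516
Giving 9925 / 3545 / 14474 / 22155 / 11516.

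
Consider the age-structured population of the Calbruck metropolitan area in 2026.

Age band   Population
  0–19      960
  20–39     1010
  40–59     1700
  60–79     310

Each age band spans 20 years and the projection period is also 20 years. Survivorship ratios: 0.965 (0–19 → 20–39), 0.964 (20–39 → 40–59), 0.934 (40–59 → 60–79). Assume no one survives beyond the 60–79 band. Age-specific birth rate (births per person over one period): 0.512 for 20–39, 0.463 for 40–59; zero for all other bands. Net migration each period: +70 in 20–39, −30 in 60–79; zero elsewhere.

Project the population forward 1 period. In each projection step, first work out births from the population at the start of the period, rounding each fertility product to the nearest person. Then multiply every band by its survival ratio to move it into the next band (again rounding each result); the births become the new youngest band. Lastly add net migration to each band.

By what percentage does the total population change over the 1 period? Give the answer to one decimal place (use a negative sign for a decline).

— Period 1 —
Births: 1010 × 0.512 = 517 ; 1700 × 0.463 = 787 → total 1304
20–39: 960 × 0.965 = 926
40–59: 1010 × 0.964 = 974
60–79: 1700 × 0.934 = 1588
Net migration: 20–39 + 70 → 996; 60–79 − 30 → 1558
Population now: 0–19=1304, 20–39=996, 40–59=974, 60–79=1558
Total: 3980 → 4832; change = 852; percentage change = 21.4%

21.4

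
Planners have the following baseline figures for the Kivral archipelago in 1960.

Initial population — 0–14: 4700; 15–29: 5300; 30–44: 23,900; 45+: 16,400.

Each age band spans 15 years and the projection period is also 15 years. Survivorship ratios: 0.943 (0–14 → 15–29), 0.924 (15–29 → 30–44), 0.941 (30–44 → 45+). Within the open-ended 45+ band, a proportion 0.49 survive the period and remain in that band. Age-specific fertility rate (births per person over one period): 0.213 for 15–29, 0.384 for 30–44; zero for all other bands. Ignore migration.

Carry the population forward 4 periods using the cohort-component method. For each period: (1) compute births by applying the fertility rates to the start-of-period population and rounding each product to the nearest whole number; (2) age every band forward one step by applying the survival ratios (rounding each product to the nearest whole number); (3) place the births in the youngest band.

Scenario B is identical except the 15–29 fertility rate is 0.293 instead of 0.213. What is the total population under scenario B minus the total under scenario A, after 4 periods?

1952

Period 1:
Births: 5300 × 0.213 = 1129 ; 23900 × 0.384 = 9178 → total 10307
15–29: 4700 × 0.943 = 4432
30–44: 5300 × 0.924 = 4897
45+: 23900 × 0.941 + 16400 × 0.49 = 22490 + 8036 = 30526
End of period: [10307, 4432, 4897, 30526]
Period 2:
Births: 4432 × 0.213 = 944 ; 4897 × 0.384 = 1880 → total 2824
15–29: 10307 × 0.943 = 9720
30–44: 4432 × 0.924 = 4095
45+: 4897 × 0.941 + 30526 × 0.49 = 4608 + 14958 = 19566
End of period: [2824, 9720, 4095, 19566]
Period 3:
Births: 9720 × 0.213 = 2070 ; 4095 × 0.384 = 1572 → total 3642
15–29: 2824 × 0.943 = 2663
30–44: 9720 × 0.924 = 8981
45+: 4095 × 0.941 + 19566 × 0.49 = 3853 + 9587 = 13440
End of period: [3642, 2663, 8981, 13440]
Period 4:
Births: 2663 × 0.213 = 567 ; 8981 × 0.384 = 3449 → total 4016
15–29: 3642 × 0.943 = 3434
30–44: 2663 × 0.924 = 2461
45+: 8981 × 0.941 + 13440 × 0.49 = 8451 + 6586 = 15037
End of period: [4016, 3434, 2461, 15037]
Scenario A total after 4 periods: 24948
Scenario B projection —
Period 1:
Births: 5300 × 0.293 = 1553 ; 23900 × 0.384 = 9178 → total 10731
15–29: 4700 × 0.943 = 4432
30–44: 5300 × 0.924 = 4897
45+: 23900 × 0.941 + 16400 × 0.49 = 22490 + 8036 = 30526
End of period: [10731, 4432, 4897, 30526]
Period 2:
Births: 4432 × 0.293 = 1299 ; 4897 × 0.384 = 1880 → total 3179
15–29: 10731 × 0.943 = 10119
30–44: 4432 × 0.924 = 4095
45+: 4897 × 0.941 + 30526 × 0.49 = 4608 + 14958 = 19566
End of period: [3179, 10119, 4095, 19566]
Period 3:
Births: 10119 × 0.293 = 2965 ; 4095 × 0.384 = 1572 → total 4537
15–29: 3179 × 0.943 = 2998
30–44: 10119 × 0.924 = 9350
45+: 4095 × 0.941 + 19566 × 0.49 = 3853 + 9587 = 13440
End of period: [4537, 2998, 9350, 13440]
Period 4:
Births: 2998 × 0.293 = 878 ; 9350 × 0.384 = 3590 → total 4468
15–29: 4537 × 0.943 = 4278
30–44: 2998 × 0.924 = 2770
45+: 9350 × 0.941 + 13440 × 0.49 = 8798 + 6586 = 15384
End of period: [4468, 4278, 2770, 15384]
Scenario B total after 4 periods: 26900
Difference B − A = 26900 − 24948 = 1952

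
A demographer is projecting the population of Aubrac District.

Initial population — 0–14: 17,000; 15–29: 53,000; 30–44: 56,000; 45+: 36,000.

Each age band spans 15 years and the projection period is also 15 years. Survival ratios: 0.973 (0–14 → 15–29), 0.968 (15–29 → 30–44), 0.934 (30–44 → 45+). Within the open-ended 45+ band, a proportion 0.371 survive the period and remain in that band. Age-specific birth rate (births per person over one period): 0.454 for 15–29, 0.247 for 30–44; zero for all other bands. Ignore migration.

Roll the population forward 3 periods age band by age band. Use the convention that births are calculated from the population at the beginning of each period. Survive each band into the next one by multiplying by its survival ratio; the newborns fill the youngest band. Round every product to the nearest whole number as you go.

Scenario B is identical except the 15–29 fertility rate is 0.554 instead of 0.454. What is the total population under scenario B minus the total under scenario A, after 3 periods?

Let band 1 be 0–14 through band 4 = 45+.
Period 1.
Births: 53000 × 0.454 = 24062, 56000 × 0.247 = 13832 → total 37894
Band 2: 17000 × 0.973 = 16541
Band 3: 53000 × 0.968 = 51304
Band 4: 56000 × 0.934 + 36000 × 0.371 = 52304 + 13356 = 65660
→ [37894, 16541, 51304, 65660]
Period 2.
Births: 16541 × 0.454 = 7510, 51304 × 0.247 = 12672 → total 20182
Band 2: 37894 × 0.973 = 36871
Band 3: 16541 × 0.968 = 16012
Band 4: 51304 × 0.934 + 65660 × 0.371 = 47918 + 24360 = 72278
→ [20182, 36871, 16012, 72278]
Period 3.
Births: 36871 × 0.454 = 16739, 16012 × 0.247 = 3955 → total 20694
Band 2: 20182 × 0.973 = 19637
Band 3: 36871 × 0.968 = 35691
Band 4: 16012 × 0.934 + 72278 × 0.371 = 14955 + 26815 = 41770
→ [20694, 19637, 35691, 41770]
Scenario A total after 3 periods: 117792
Scenario B projection —
Period 1.
Births: 53000 × 0.554 = 29362, 56000 × 0.247 = 13832 → total 43194
Band 2: 17000 × 0.973 = 16541
Band 3: 53000 × 0.968 = 51304
Band 4: 56000 × 0.934 + 36000 × 0.371 = 52304 + 13356 = 65660
→ [43194, 16541, 51304, 65660]
Period 2.
Births: 16541 × 0.554 = 9164, 51304 × 0.247 = 12672 → total 21836
Band 2: 43194 × 0.973 = 42028
Band 3: 16541 × 0.968 = 16012
Band 4: 51304 × 0.934 + 65660 × 0.371 = 47918 + 24360 = 72278
→ [21836, 42028, 16012, 72278]
Period 3.
Births: 42028 × 0.554 = 23284, 16012 × 0.247 = 3955 → total 27239
Band 2: 21836 × 0.973 = 21246
Band 3: 42028 × 0.968 = 40683
Band 4: 16012 × 0.934 + 72278 × 0.371 = 14955 + 26815 = 41770
→ [27239, 21246, 40683, 41770]
Scenario B total after 3 periods: 130938
Difference B − A = 130938 − 117792 = 13146

13146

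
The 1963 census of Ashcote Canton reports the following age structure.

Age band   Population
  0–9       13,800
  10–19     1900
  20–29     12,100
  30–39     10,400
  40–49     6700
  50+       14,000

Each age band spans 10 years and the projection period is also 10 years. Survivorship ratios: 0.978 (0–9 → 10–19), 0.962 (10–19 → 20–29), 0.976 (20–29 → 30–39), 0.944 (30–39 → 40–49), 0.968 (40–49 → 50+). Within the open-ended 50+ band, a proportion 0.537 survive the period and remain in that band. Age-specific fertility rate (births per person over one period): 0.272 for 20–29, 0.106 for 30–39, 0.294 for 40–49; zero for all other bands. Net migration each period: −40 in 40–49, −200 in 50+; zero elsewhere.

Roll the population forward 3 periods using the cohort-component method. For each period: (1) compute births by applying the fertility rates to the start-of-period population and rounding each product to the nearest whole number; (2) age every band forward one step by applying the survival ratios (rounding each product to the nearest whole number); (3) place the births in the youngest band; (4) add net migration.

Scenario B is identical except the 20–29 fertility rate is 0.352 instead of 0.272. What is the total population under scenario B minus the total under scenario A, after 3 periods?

Period 1:
Births: 12100 × 0.272 = 3291 ; 10400 × 0.106 = 1102 ; 6700 × 0.294 = 1970 → total 6363
10–19: 13800 × 0.978 = 13496
20–29: 1900 × 0.962 = 1828
30–39: 12100 × 0.976 = 11810
40–49: 10400 × 0.944 = 9818
50+: 6700 × 0.968 + 14000 × 0.537 = 6486 + 7518 = 14004
Net migration: 40–49 − 40 → 9778; 50+ − 200 → 13804
Population now: 0–9=6363, 10–19=13496, 20–29=1828, 30–39=11810, 40–49=9778, 50+=13804
Period 2:
Births: 1828 × 0.272 = 497 ; 11810 × 0.106 = 1252 ; 9778 × 0.294 = 2875 → total 4624
10–19: 6363 × 0.978 = 6223
20–29: 13496 × 0.962 = 12983
30–39: 1828 × 0.976 = 1784
40–49: 11810 × 0.944 = 11149
50+: 9778 × 0.968 + 13804 × 0.537 = 9465 + 7413 = 16878
Net migration: 40–49 − 40 → 11109; 50+ − 200 → 16678
Population now: 0–9=4624, 10–19=6223, 20–29=12983, 30–39=1784, 40–49=11109, 50+=16678
Period 3:
Births: 12983 × 0.272 = 3531 ; 1784 × 0.106 = 189 ; 11109 × 0.294 = 3266 → total 6986
10–19: 4624 × 0.978 = 4522
20–29: 6223 × 0.962 = 5987
30–39: 12983 × 0.976 = 12671
40–49: 1784 × 0.944 = 1684
50+: 11109 × 0.968 + 16678 × 0.537 = 10754 + 8956 = 19710
Net migration: 40–49 − 40 → 1644; 50+ − 200 → 19510
Population now: 0–9=6986, 10–19=4522, 20–29=5987, 30–39=12671, 40–49=1644, 50+=19510
Scenario A total after 3 periods: 51320
Scenario B projection —
Period 1:
Births: 12100 × 0.352 = 4259 ; 10400 × 0.106 = 1102 ; 6700 × 0.294 = 1970 → total 7331
10–19: 13800 × 0.978 = 13496
20–29: 1900 × 0.962 = 1828
30–39: 12100 × 0.976 = 11810
40–49: 10400 × 0.944 = 9818
50+: 6700 × 0.968 + 14000 × 0.537 = 6486 + 7518 = 14004
Net migration: 40–49 − 40 → 9778; 50+ − 200 → 13804
Population now: 0–9=7331, 10–19=13496, 20–29=1828, 30–39=11810, 40–49=9778, 50+=13804
Period 2:
Births: 1828 × 0.352 = 643 ; 11810 × 0.106 = 1252 ; 9778 × 0.294 = 2875 → total 4770
10–19: 7331 × 0.978 = 7170
20–29: 13496 × 0.962 = 12983
30–39: 1828 × 0.976 = 1784
40–49: 11810 × 0.944 = 11149
50+: 9778 × 0.968 + 13804 × 0.537 = 9465 + 7413 = 16878
Net migration: 40–49 − 40 → 11109; 50+ − 200 → 16678
Population now: 0–9=4770, 10–19=7170, 20–29=12983, 30–39=1784, 40–49=11109, 50+=16678
Period 3:
Births: 12983 × 0.352 = 4570 ; 1784 × 0.106 = 189 ; 11109 × 0.294 = 3266 → total 8025
10–19: 4770 × 0.978 = 4665
20–29: 7170 × 0.962 = 6898
30–39: 12983 × 0.976 = 12671
40–49: 1784 × 0.944 = 1684
50+: 11109 × 0.968 + 16678 × 0.537 = 10754 + 8956 = 19710
Net migration: 40–49 − 40 → 1644; 50+ − 200 → 19510
Population now: 0–9=8025, 10–19=4665, 20–29=6898, 30–39=12671, 40–49=1644, 50+=19510
Scenario B total after 3 periods: 53413
Difference B − A = 53413 − 51320 = 2093

2093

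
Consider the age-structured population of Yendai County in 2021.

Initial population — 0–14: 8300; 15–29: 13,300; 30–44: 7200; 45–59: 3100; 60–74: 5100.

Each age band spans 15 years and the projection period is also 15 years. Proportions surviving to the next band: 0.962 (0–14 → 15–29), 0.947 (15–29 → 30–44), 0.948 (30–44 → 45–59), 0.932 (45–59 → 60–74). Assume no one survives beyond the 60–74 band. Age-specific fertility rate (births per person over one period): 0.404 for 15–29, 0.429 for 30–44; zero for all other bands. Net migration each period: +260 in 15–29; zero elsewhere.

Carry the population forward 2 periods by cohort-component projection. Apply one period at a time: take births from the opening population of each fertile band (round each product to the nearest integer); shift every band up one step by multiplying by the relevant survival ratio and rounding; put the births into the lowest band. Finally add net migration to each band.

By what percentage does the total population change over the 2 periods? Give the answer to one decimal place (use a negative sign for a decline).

16.9

Period 1:
Births: 13300 * 0.404 = 5373  |  7200 * 0.429 = 3089 → 8462
15–29: 8300 * 0.962 = 7985
30–44: 13300 * 0.947 = 12595
45–59: 7200 * 0.948 = 6826
60–74: 3100 * 0.932 = 2889
Net migration: 15–29 + 260 → 8245
→ [8462, 8245, 12595, 6826, 2889]
Period 2:
Births: 8245 * 0.404 = 3331  |  12595 * 0.429 = 5403 → 8734
15–29: 8462 * 0.962 = 8140
30–44: 8245 * 0.947 = 7808
45–59: 12595 * 0.948 = 11940
60–74: 6826 * 0.932 = 6362
Net migration: 15–29 + 260 → 8400
→ [8734, 8400, 7808, 11940, 6362]
Total: 37000 → 43244; change = 6244; percentage change = 16.9%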